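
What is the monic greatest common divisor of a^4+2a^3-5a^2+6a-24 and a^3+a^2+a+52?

By polynomial division,
  a^4+2a^3-5a^2+6a-24 = (a+1)(a^3+a^2+a+52) + (-7a^2-47a-76)
  a^3+a^2+a+52 = (-(1/7)a+40/49)(-7a^2-47a-76) + ((1397/49)a+5588/49)
  -7a^2-47a-76 = (-(343/1397)a-931/1397)((1397/49)a+5588/49) + (0)
Last nonzero remainder: (1397/49)a+5588/49. Dividing through by 1397/49 gives the monic gcd a+4.

a+4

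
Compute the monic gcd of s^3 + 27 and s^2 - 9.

s + 3

Euclidean algorithm in ℚ[s]:
  s^3 + 27 = (s)(s^2 - 9) + (9s + 27)
  s^2 - 9 = ((1/9)s - 1/3)(9s + 27) + (0)
Last nonzero remainder: 9s + 27. Dividing through by 9 gives the monic gcd s + 3.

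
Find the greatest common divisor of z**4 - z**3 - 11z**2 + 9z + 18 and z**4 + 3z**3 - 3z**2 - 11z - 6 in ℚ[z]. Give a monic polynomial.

z**3 + 2z**2 - 5z - 6

Apply the Euclidean algorithm:
  z**4 - z**3 - 11z**2 + 9z + 18 = (z**4 + 3z**3 - 3z**2 - 11z - 6) + (-4z**3 - 8z**2 + 20z + 24)
  z**4 + 3z**3 - 3z**2 - 11z - 6 = (-(1/4)z - 1/4)(-4z**3 - 8z**2 + 20z + 24) + (0)
Last nonzero remainder: -4z**3 - 8z**2 + 20z + 24. Dividing through by -4 gives the monic gcd z**3 + 2z**2 - 5z - 6.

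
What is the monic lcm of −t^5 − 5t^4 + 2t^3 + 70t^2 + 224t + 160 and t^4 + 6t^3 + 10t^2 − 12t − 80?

t^6 + 3t^5 − 12t^4 − 66t^3 − 84t^2 + 288t + 320

Euclidean algorithm in ℚ[t]:
  −t^5 − 5t^4 + 2t^3 + 70t^2 + 224t + 160 = (−t + 1)(t^4 + 6t^3 + 10t^2 − 12t − 80) + (6t^3 + 48t^2 + 156t + 240)
  t^4 + 6t^3 + 10t^2 − 12t − 80 = ((1/6)t − 1/3)(6t^3 + 48t^2 + 156t + 240) + (0)
Last nonzero remainder: 6t^3 + 48t^2 + 156t + 240. Dividing through by 6 gives the monic gcd t^3 + 8t^2 + 26t + 40.
Then lcm(f, g) = f·g / gcd(f, g); expanding and making the result monic gives the answer.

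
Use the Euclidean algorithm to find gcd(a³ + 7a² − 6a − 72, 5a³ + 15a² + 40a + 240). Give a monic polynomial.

By polynomial division,
  a³ + 7a² − 6a − 72 = (1/5)(5a³ + 15a² + 40a + 240) + (4a² − 14a − 120)
  5a³ + 15a² + 40a + 240 = ((5/4)a + 65/8)(4a² − 14a − 120) + ((1215/4)a + 1215)
  4a² − 14a − 120 = ((16/1215)a − 8/81)((1215/4)a + 1215) + (0)
Last nonzero remainder: (1215/4)a + 1215. Dividing through by 1215/4 gives the monic gcd a + 4.

a + 4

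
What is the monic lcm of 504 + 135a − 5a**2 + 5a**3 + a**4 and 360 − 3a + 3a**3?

2520 + 1179a + 110a**2 + 20a**3 + 10a**4 + a**5

By polynomial division,
  a**4 + 5a**3 − 5a**2 + 135a + 504 = ((1/3)a + 5/3)(3a**3 − 3a + 360) + (−4a**2 + 20a − 96)
  3a**3 − 3a + 360 = (−(3/4)a − 15/4)(−4a**2 + 20a − 96) + (0)
Last nonzero remainder: −4a**2 + 20a − 96. Dividing through by −4 gives the monic gcd a**2 − 5a + 24.
Then lcm(f, g) = f·g / gcd(f, g); expanding and making the result monic gives the answer.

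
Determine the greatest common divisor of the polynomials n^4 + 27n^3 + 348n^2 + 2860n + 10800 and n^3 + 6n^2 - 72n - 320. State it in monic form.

n + 10

Euclidean algorithm in ℚ[n]:
  n^4 + 27n^3 + 348n^2 + 2860n + 10800 = (n + 21)(n^3 + 6n^2 - 72n - 320) + (294n^2 + 4692n + 17520)
  n^3 + 6n^2 - 72n - 320 = ((1/294)n - 244/7203)(294n^2 + 4692n + 17520) + ((65664/2401)n + 656640/2401)
  294n^2 + 4692n + 17520 = ((117649/10944)n + 175273/2736)((65664/2401)n + 656640/2401) + (0)
Last nonzero remainder: (65664/2401)n + 656640/2401. Dividing through by 65664/2401 gives the monic gcd n + 10.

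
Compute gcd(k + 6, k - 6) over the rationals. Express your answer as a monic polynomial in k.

1

By polynomial division,
  k + 6 = (k - 6) + (12)
  k - 6 = ((1/12)k - 1/2)(12) + (0)
The last nonzero remainder is the constant 12, so the polynomials are coprime and gcd = 1.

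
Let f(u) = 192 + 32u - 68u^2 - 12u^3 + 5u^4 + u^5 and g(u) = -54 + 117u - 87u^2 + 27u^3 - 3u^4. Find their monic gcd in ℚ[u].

6 - 5u + u^2

Euclidean algorithm in ℚ[u]:
  u^5 + 5u^4 - 12u^3 - 68u^2 + 32u + 192 = (-(1/3)u - 14/3)(-3u^4 + 27u^3 - 87u^2 + 117u - 54) + (85u^3 - 435u^2 + 560u - 60)
  -3u^4 + 27u^3 - 87u^2 + 117u - 54 = (-(3/85)u + 198/1445)(85u^3 - 435u^2 + 560u - 60) + (-(2205/289)u^2 + (11025/289)u - 13230/289)
  85u^3 - 435u^2 + 560u - 60 = (-(4913/441)u + 578/441)(-(2205/289)u^2 + (11025/289)u - 13230/289) + (0)
Last nonzero remainder: -(2205/289)u^2 + (11025/289)u - 13230/289. Dividing through by -2205/289 gives the monic gcd u^2 - 5u + 6.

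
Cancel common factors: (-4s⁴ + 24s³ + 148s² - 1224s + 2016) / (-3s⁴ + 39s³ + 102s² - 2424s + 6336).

(4s² + 16s - 84)/(3s² - 9s - 264)

Repeated division with remainder:
  -4s⁴ + 24s³ + 148s² - 1224s + 2016 = (4/3)(-3s⁴ + 39s³ + 102s² - 2424s + 6336) + (-28s³ + 12s² + 2008s - 6432)
  -3s⁴ + 39s³ + 102s² - 2424s + 6336 = ((3/28)s - 66/49)(-28s³ + 12s² + 2008s - 6432) + (-(4752/49)s² + (47520/49)s - 114048/49)
  -28s³ + 12s² + 2008s - 6432 = ((343/1188)s + 3283/1188)(-(4752/49)s² + (47520/49)s - 114048/49) + (0)
Last nonzero remainder: -(4752/49)s² + (47520/49)s - 114048/49. Dividing through by -4752/49 gives the monic gcd s² - 10s + 24.
Cancel s² - 10s + 24 from numerator and denominator to get the reduced form.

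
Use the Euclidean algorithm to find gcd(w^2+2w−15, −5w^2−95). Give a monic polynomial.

1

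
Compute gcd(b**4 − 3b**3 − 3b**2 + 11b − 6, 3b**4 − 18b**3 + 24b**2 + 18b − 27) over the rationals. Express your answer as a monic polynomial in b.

Apply the Euclidean algorithm:
  b**4 − 3b**3 − 3b**2 + 11b − 6 = (1/3)(3b**4 − 18b**3 + 24b**2 + 18b − 27) + (3b**3 − 11b**2 + 5b + 3)
  3b**4 − 18b**3 + 24b**2 + 18b − 27 = (b − 7/3)(3b**3 − 11b**2 + 5b + 3) + (−(20/3)b**2 + (80/3)b − 20)
  3b**3 − 11b**2 + 5b + 3 = (−(9/20)b − 3/20)(−(20/3)b**2 + (80/3)b − 20) + (0)
Last nonzero remainder: −(20/3)b**2 + (80/3)b − 20. Dividing through by −20/3 gives the monic gcd b**2 − 4b + 3.

b**2 − 4b + 3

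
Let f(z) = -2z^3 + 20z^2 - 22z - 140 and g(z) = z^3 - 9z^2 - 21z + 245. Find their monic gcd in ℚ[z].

Apply the Euclidean algorithm:
  -2z^3 + 20z^2 - 22z - 140 = (-2)(z^3 - 9z^2 - 21z + 245) + (2z^2 - 64z + 350)
  z^3 - 9z^2 - 21z + 245 = ((1/2)z + 23/2)(2z^2 - 64z + 350) + (540z - 3780)
  2z^2 - 64z + 350 = ((1/270)z - 5/54)(540z - 3780) + (0)
Last nonzero remainder: 540z - 3780. Dividing through by 540 gives the monic gcd z - 7.

z - 7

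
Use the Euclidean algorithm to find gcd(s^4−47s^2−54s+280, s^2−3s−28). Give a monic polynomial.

s^2−3s−28

Euclidean algorithm in ℚ[s]:
  s^4−47s^2−54s+280 = (s^2+3s−10)(s^2−3s−28) + (0)
The last nonzero remainder s^2−3s−28 is already monic.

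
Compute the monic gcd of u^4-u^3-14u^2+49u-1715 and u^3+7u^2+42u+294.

Apply the Euclidean algorithm:
  u^4-u^3-14u^2+49u-1715 = (u-8)(u^3+7u^2+42u+294) + (91u+637)
  u^3+7u^2+42u+294 = ((1/91)u^2+6/13)(91u+637) + (0)
Last nonzero remainder: 91u+637. Dividing through by 91 gives the monic gcd u+7.

u+7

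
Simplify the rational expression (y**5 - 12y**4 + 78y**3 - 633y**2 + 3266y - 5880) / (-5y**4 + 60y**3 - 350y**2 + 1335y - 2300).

(-y**3 + 3y**2 - 31y + 294)/(5y**2 - 15y + 115)

Euclidean algorithm in ℚ[y]:
  y**5 - 12y**4 + 78y**3 - 633y**2 + 3266y - 5880 = (-(1/5)y)(-5y**4 + 60y**3 - 350y**2 + 1335y - 2300) + (8y**3 - 366y**2 + 2806y - 5880)
  -5y**4 + 60y**3 - 350y**2 + 1335y - 2300 = (-(5/8)y - 675/32)(8y**3 - 366y**2 + 2806y - 5880) + (-(101065/16)y**2 + (909585/16)y - 505325/4)
  8y**3 - 366y**2 + 2806y - 5880 = (-(128/101065)y + 4704/101065)(-(101065/16)y**2 + (909585/16)y - 505325/4) + (0)
Last nonzero remainder: -(101065/16)y**2 + (909585/16)y - 505325/4. Dividing through by -101065/16 gives the monic gcd y**2 - 9y + 20.
Cancel y**2 - 9y + 20 from numerator and denominator to get the reduced form.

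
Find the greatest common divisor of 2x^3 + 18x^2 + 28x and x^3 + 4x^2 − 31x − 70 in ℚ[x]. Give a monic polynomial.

Repeated division with remainder:
  2x^3 + 18x^2 + 28x = (2)(x^3 + 4x^2 − 31x − 70) + (10x^2 + 90x + 140)
  x^3 + 4x^2 − 31x − 70 = ((1/10)x − 1/2)(10x^2 + 90x + 140) + (0)
Last nonzero remainder: 10x^2 + 90x + 140. Dividing through by 10 gives the monic gcd x^2 + 9x + 14.

x^2 + 9x + 14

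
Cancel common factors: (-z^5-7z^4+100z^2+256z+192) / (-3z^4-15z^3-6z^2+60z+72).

Repeated division with remainder:
  -z^5-7z^4+100z^2+256z+192 = ((1/3)z+2/3)(-3z^4-15z^3-6z^2+60z+72) + (12z^3+84z^2+192z+144)
  -3z^4-15z^3-6z^2+60z+72 = (-(1/4)z+1/2)(12z^3+84z^2+192z+144) + (0)
Last nonzero remainder: 12z^3+84z^2+192z+144. Dividing through by 12 gives the monic gcd z^3+7z^2+16z+12.
Cancel z^3+7z^2+16z+12 from numerator and denominator to get the reduced form.

(z^2-16)/(3z-6)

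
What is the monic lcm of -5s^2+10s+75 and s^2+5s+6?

s^3-19s-30

Euclidean algorithm in ℚ[s]:
  -5s^2+10s+75 = (-5)(s^2+5s+6) + (35s+105)
  s^2+5s+6 = ((1/35)s+2/35)(35s+105) + (0)
Last nonzero remainder: 35s+105. Dividing through by 35 gives the monic gcd s+3.
Then lcm(f, g) = f·g / gcd(f, g); expanding and making the result monic gives the answer.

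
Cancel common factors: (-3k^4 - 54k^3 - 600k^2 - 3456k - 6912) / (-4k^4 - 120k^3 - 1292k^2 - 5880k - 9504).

(3k^2 + 24k + 288)/(4k^2 + 80k + 396)

Apply the Euclidean algorithm:
  -3k^4 - 54k^3 - 600k^2 - 3456k - 6912 = (3/4)(-4k^4 - 120k^3 - 1292k^2 - 5880k - 9504) + (36k^3 + 369k^2 + 954k + 216)
  -4k^4 - 120k^3 - 1292k^2 - 5880k - 9504 = (-(1/9)k - 79/36)(36k^3 + 369k^2 + 954k + 216) + (-(1505/4)k^2 - (7525/2)k - 9030)
  36k^3 + 369k^2 + 954k + 216 = (-(144/1505)k - 36/1505)(-(1505/4)k^2 - (7525/2)k - 9030) + (0)
Last nonzero remainder: -(1505/4)k^2 - (7525/2)k - 9030. Dividing through by -1505/4 gives the monic gcd k^2 + 10k + 24.
Cancel k^2 + 10k + 24 from numerator and denominator to get the reduced form.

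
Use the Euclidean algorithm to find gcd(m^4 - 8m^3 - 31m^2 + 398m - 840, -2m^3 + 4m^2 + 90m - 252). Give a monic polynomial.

Euclidean algorithm in ℚ[m]:
  m^4 - 8m^3 - 31m^2 + 398m - 840 = (-(1/2)m + 3)(-2m^3 + 4m^2 + 90m - 252) + (2m^2 + 2m - 84)
  -2m^3 + 4m^2 + 90m - 252 = (-m + 3)(2m^2 + 2m - 84) + (0)
Last nonzero remainder: 2m^2 + 2m - 84. Dividing through by 2 gives the monic gcd m^2 + m - 42.

m^2 + m - 42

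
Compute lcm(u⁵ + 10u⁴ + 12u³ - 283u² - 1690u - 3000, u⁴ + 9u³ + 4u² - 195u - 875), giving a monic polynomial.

Euclidean algorithm in ℚ[u]:
  u⁵ + 10u⁴ + 12u³ - 283u² - 1690u - 3000 = (u + 1)(u⁴ + 9u³ + 4u² - 195u - 875) + (-u³ - 92u² - 620u - 2125)
  u⁴ + 9u³ + 4u² - 195u - 875 = (-u + 83)(-u³ - 92u² - 620u - 2125) + (7020u² + 49140u + 175500)
  -u³ - 92u² - 620u - 2125 = (-(1/7020)u - 17/1404)(7020u² + 49140u + 175500) + (0)
Last nonzero remainder: 7020u² + 49140u + 175500. Dividing through by 7020 gives the monic gcd u² + 7u + 25.
Then lcm(f, g) = f·g / gcd(f, g); expanding and making the result monic gives the answer.

u⁷ + 12u⁶ - 3u⁵ - 609u⁴ - 2676u³ + 3525u² + 53150u + 105000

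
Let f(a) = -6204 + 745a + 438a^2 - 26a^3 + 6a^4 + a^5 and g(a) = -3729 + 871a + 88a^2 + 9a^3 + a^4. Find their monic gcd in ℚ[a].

-33 + 8a + a^2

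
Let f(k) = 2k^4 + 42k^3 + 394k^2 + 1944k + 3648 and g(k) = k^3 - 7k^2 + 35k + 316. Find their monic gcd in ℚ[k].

By polynomial division,
  2k^4 + 42k^3 + 394k^2 + 1944k + 3648 = (2k + 56)(k^3 - 7k^2 + 35k + 316) + (716k^2 - 648k - 14048)
  k^3 - 7k^2 + 35k + 316 = ((1/716)k - 1091/128164)(716k^2 - 648k - 14048) + ((1573341/32041)k + 6293364/32041)
  716k^2 - 648k - 14048 = ((22941356/1573341)k - 112527992/1573341)((1573341/32041)k + 6293364/32041) + (0)
Last nonzero remainder: (1573341/32041)k + 6293364/32041. Dividing through by 1573341/32041 gives the monic gcd k + 4.

k + 4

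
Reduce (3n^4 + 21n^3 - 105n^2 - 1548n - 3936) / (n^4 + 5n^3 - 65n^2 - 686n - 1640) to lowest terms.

(3n - 24)/(n - 10)

Repeated division with remainder:
  3n^4 + 21n^3 - 105n^2 - 1548n - 3936 = (3)(n^4 + 5n^3 - 65n^2 - 686n - 1640) + (6n^3 + 90n^2 + 510n + 984)
  n^4 + 5n^3 - 65n^2 - 686n - 1640 = ((1/6)n - 5/3)(6n^3 + 90n^2 + 510n + 984) + (0)
Last nonzero remainder: 6n^3 + 90n^2 + 510n + 984. Dividing through by 6 gives the monic gcd n^3 + 15n^2 + 85n + 164.
Cancel n^3 + 15n^2 + 85n + 164 from numerator and denominator to get the reduced form.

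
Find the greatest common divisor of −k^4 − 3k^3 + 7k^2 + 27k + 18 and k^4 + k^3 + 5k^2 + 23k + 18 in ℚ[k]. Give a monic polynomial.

k^2 + 3k + 2

Euclidean algorithm in ℚ[k]:
  −k^4 − 3k^3 + 7k^2 + 27k + 18 = (−1)(k^4 + k^3 + 5k^2 + 23k + 18) + (−2k^3 + 12k^2 + 50k + 36)
  k^4 + k^3 + 5k^2 + 23k + 18 = (−(1/2)k − 7/2)(−2k^3 + 12k^2 + 50k + 36) + (72k^2 + 216k + 144)
  −2k^3 + 12k^2 + 50k + 36 = (−(1/36)k + 1/4)(72k^2 + 216k + 144) + (0)
Last nonzero remainder: 72k^2 + 216k + 144. Dividing through by 72 gives the monic gcd k^2 + 3k + 2.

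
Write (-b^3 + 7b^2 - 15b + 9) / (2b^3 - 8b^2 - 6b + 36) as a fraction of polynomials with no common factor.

(-b + 1)/(2b + 4)

By polynomial division,
  -b^3 + 7b^2 - 15b + 9 = (-1/2)(2b^3 - 8b^2 - 6b + 36) + (3b^2 - 18b + 27)
  2b^3 - 8b^2 - 6b + 36 = ((2/3)b + 4/3)(3b^2 - 18b + 27) + (0)
Last nonzero remainder: 3b^2 - 18b + 27. Dividing through by 3 gives the monic gcd b^2 - 6b + 9.
Cancel b^2 - 6b + 9 from numerator and denominator to get the reduced form.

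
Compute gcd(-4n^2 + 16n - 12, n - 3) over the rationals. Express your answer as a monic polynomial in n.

n - 3

Apply the Euclidean algorithm:
  -4n^2 + 16n - 12 = (-4n + 4)(n - 3) + (0)
The last nonzero remainder n - 3 is already monic.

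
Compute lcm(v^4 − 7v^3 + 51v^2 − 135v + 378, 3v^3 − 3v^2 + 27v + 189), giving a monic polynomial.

v^5 − 4v^4 + 30v^3 + 18v^2 − 27v + 1134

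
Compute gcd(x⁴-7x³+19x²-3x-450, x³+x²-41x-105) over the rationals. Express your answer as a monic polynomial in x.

x+3

By polynomial division,
  x⁴-7x³+19x²-3x-450 = (x-8)(x³+x²-41x-105) + (68x²-226x-1290)
  x³+x²-41x-105 = ((1/68)x+147/2312)(68x²-226x-1290) + (-(8855/1156)x-26565/1156)
  68x²-226x-1290 = (-(78608/8855)x+99416/1771)(-(8855/1156)x-26565/1156) + (0)
Last nonzero remainder: -(8855/1156)x-26565/1156. Dividing through by -8855/1156 gives the monic gcd x+3.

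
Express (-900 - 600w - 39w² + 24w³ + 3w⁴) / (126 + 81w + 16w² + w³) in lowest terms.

(-150 - 75w + 6w² + 3w³)/(21 + 10w + w²)

By polynomial division,
  3w⁴ + 24w³ - 39w² - 600w - 900 = (3w - 24)(w³ + 16w² + 81w + 126) + (102w² + 966w + 2124)
  w³ + 16w² + 81w + 126 = ((1/102)w + 37/578)(102w² + 966w + 2124) + (-(480/289)w - 2880/289)
  102w² + 966w + 2124 = (-(4913/80)w - 17051/80)(-(480/289)w - 2880/289) + (0)
Last nonzero remainder: -(480/289)w - 2880/289. Dividing through by -480/289 gives the monic gcd w + 6.
Cancel w + 6 from numerator and denominator to get the reduced form.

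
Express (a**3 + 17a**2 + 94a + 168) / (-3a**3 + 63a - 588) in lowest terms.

(-a**2 - 10a - 24)/(3a**2 - 21a + 84)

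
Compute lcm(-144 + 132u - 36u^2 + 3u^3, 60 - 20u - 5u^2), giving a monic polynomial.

By polynomial division,
  3u^3 - 36u^2 + 132u - 144 = (-(3/5)u + 48/5)(-5u^2 - 20u + 60) + (360u - 720)
  -5u^2 - 20u + 60 = (-(1/72)u - 1/12)(360u - 720) + (0)
Last nonzero remainder: 360u - 720. Dividing through by 360 gives the monic gcd u - 2.
Then lcm(f, g) = f·g / gcd(f, g); expanding and making the result monic gives the answer.

-288 + 216u - 28u^2 - 6u^3 + u^4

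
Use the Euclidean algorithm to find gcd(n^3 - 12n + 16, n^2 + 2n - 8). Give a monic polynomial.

Euclidean algorithm in ℚ[n]:
  n^3 - 12n + 16 = (n - 2)(n^2 + 2n - 8) + (0)
The last nonzero remainder n^2 + 2n - 8 is already monic.

n^2 + 2n - 8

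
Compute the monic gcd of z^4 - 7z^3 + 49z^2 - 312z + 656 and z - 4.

z - 4

Euclidean algorithm in ℚ[z]:
  z^4 - 7z^3 + 49z^2 - 312z + 656 = (z^3 - 3z^2 + 37z - 164)(z - 4) + (0)
The last nonzero remainder z - 4 is already monic.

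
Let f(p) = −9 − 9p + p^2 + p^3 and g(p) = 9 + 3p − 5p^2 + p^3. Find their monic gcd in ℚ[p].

−3 − 2p + p^2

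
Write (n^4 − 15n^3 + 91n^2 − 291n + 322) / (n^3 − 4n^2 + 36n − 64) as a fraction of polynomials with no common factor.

(n^3 − 13n^2 + 65n − 161)/(n^2 − 2n + 32)

Apply the Euclidean algorithm:
  n^4 − 15n^3 + 91n^2 − 291n + 322 = (n − 11)(n^3 − 4n^2 + 36n − 64) + (11n^2 + 169n − 382)
  n^3 − 4n^2 + 36n − 64 = ((1/11)n − 213/121)(11n^2 + 169n − 382) + ((44555/121)n − 89110/121)
  11n^2 + 169n − 382 = ((1331/44555)n + 23111/44555)((44555/121)n − 89110/121) + (0)
Last nonzero remainder: (44555/121)n − 89110/121. Dividing through by 44555/121 gives the monic gcd n − 2.
Cancel n − 2 from numerator and denominator to get the reduced form.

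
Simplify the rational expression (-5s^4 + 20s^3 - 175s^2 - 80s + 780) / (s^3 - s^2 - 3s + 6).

By polynomial division,
  -5s^4 + 20s^3 - 175s^2 - 80s + 780 = (-5s + 15)(s^3 - s^2 - 3s + 6) + (-175s^2 - 5s + 690)
  s^3 - s^2 - 3s + 6 = (-(1/175)s + 36/6125)(-175s^2 - 5s + 690) + ((1191/1225)s + 2382/1225)
  -175s^2 - 5s + 690 = (-(214375/1191)s + 140875/397)((1191/1225)s + 2382/1225) + (0)
Last nonzero remainder: (1191/1225)s + 2382/1225. Dividing through by 1191/1225 gives the monic gcd s + 2.
Cancel s + 2 from numerator and denominator to get the reduced form.

(-5s^3 + 30s^2 - 235s + 390)/(s^2 - 3s + 3)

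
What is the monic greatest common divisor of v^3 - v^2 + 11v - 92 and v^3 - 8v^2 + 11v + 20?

By polynomial division,
  v^3 - v^2 + 11v - 92 = (v^3 - 8v^2 + 11v + 20) + (7v^2 - 112)
  v^3 - 8v^2 + 11v + 20 = ((1/7)v - 8/7)(7v^2 - 112) + (27v - 108)
  7v^2 - 112 = ((7/27)v + 28/27)(27v - 108) + (0)
Last nonzero remainder: 27v - 108. Dividing through by 27 gives the monic gcd v - 4.

v - 4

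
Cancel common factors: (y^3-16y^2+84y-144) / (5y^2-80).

(y^2-12y+36)/(5y+20)

By polynomial division,
  y^3-16y^2+84y-144 = ((1/5)y-16/5)(5y^2-80) + (100y-400)
  5y^2-80 = ((1/20)y+1/5)(100y-400) + (0)
Last nonzero remainder: 100y-400. Dividing through by 100 gives the monic gcd y-4.
Cancel y-4 from numerator and denominator to get the reduced form.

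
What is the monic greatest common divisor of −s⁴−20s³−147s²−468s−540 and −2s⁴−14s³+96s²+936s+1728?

Repeated division with remainder:
  −s⁴−20s³−147s²−468s−540 = (1/2)(−2s⁴−14s³+96s²+936s+1728) + (−13s³−195s²−936s−1404)
  −2s⁴−14s³+96s²+936s+1728 = ((2/13)s−16/13)(−13s³−195s²−936s−1404) + (0)
Last nonzero remainder: −13s³−195s²−936s−1404. Dividing through by −13 gives the monic gcd s³+15s²+72s+108.

s³+15s²+72s+108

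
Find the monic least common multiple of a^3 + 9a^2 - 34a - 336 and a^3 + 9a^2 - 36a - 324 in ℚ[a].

Euclidean algorithm in ℚ[a]:
  a^3 + 9a^2 - 34a - 336 = (a^3 + 9a^2 - 36a - 324) + (2a - 12)
  a^3 + 9a^2 - 36a - 324 = ((1/2)a^2 + (15/2)a + 27)(2a - 12) + (0)
Last nonzero remainder: 2a - 12. Dividing through by 2 gives the monic gcd a - 6.
Then lcm(f, g) = f·g / gcd(f, g); expanding and making the result monic gives the answer.

a^5 + 24a^4 + 155a^3 - 360a^2 - 6876a - 18144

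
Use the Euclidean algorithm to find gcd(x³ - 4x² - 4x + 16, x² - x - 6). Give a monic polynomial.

x + 2

Repeated division with remainder:
  x³ - 4x² - 4x + 16 = (x - 3)(x² - x - 6) + (-x - 2)
  x² - x - 6 = (-x + 3)(-x - 2) + (0)
Last nonzero remainder: -x - 2. Dividing through by -1 gives the monic gcd x + 2.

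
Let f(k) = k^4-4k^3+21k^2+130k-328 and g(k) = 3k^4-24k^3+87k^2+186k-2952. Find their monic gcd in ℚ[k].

k^3-2k^2+17k+164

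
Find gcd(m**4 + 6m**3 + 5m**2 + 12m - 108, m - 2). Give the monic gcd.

Apply the Euclidean algorithm:
  m**4 + 6m**3 + 5m**2 + 12m - 108 = (m**3 + 8m**2 + 21m + 54)(m - 2) + (0)
The last nonzero remainder m - 2 is already monic.

m - 2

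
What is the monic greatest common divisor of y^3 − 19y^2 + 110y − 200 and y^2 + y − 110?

y − 10

Apply the Euclidean algorithm:
  y^3 − 19y^2 + 110y − 200 = (y − 20)(y^2 + y − 110) + (240y − 2400)
  y^2 + y − 110 = ((1/240)y + 11/240)(240y − 2400) + (0)
Last nonzero remainder: 240y − 2400. Dividing through by 240 gives the monic gcd y − 10.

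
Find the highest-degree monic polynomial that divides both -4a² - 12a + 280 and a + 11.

Euclidean algorithm in ℚ[a]:
  -4a² - 12a + 280 = (-4a + 32)(a + 11) + (-72)
  a + 11 = (-(1/72)a - 11/72)(-72) + (0)
The last nonzero remainder is the constant -72, so the polynomials are coprime and gcd = 1.

1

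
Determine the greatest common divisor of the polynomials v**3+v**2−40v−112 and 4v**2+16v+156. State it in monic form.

By polynomial division,
  v**3+v**2−40v−112 = ((1/4)v−3/4)(4v**2+16v+156) + (−67v+5)
  4v**2+16v+156 = (−(4/67)v−1092/4489)(−67v+5) + (705744/4489)
  −67v+5 = (−(300763/705744)v+22445/705744)(705744/4489) + (0)
The last nonzero remainder is the constant 705744/4489, so the polynomials are coprime and gcd = 1.

1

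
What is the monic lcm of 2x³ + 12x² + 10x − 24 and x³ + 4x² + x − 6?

Repeated division with remainder:
  2x³ + 12x² + 10x − 24 = (2)(x³ + 4x² + x − 6) + (4x² + 8x − 12)
  x³ + 4x² + x − 6 = ((1/4)x + 1/2)(4x² + 8x − 12) + (0)
Last nonzero remainder: 4x² + 8x − 12. Dividing through by 4 gives the monic gcd x² + 2x − 3.
Then lcm(f, g) = f·g / gcd(f, g); expanding and making the result monic gives the answer.

x⁴ + 8x³ + 17x² − 2x − 24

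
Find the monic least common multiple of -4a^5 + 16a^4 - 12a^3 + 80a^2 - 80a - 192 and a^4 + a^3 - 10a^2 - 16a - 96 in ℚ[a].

a^6 - 13a^4 - 8a^3 - 60a^2 + 128a + 192

By polynomial division,
  -4a^5 + 16a^4 - 12a^3 + 80a^2 - 80a - 192 = (-4a + 20)(a^4 + a^3 - 10a^2 - 16a - 96) + (-72a^3 + 216a^2 - 144a + 1728)
  a^4 + a^3 - 10a^2 - 16a - 96 = (-(1/72)a - 1/18)(-72a^3 + 216a^2 - 144a + 1728) + (0)
Last nonzero remainder: -72a^3 + 216a^2 - 144a + 1728. Dividing through by -72 gives the monic gcd a^3 - 3a^2 + 2a - 24.
Then lcm(f, g) = f·g / gcd(f, g); expanding and making the result monic gives the answer.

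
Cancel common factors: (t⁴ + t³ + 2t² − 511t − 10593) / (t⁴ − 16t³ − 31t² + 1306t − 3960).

(t² + 3t + 107)/(t² − 14t + 40)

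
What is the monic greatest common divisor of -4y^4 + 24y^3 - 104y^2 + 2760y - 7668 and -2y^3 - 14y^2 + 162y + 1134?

y - 9

Repeated division with remainder:
  -4y^4 + 24y^3 - 104y^2 + 2760y - 7668 = (2y - 26)(-2y^3 - 14y^2 + 162y + 1134) + (-792y^2 + 4704y + 21816)
  -2y^3 - 14y^2 + 162y + 1134 = ((1/396)y + 427/13068)(-792y^2 + 4704y + 21816) + (-(50960/1089)y + 50960/121)
  -792y^2 + 4704y + 21816 = ((107811/6370)y + 329967/6370)(-(50960/1089)y + 50960/121) + (0)
Last nonzero remainder: -(50960/1089)y + 50960/121. Dividing through by -50960/1089 gives the monic gcd y - 9.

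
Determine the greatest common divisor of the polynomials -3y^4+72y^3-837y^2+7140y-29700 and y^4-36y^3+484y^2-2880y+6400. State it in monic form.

y^2-20y+100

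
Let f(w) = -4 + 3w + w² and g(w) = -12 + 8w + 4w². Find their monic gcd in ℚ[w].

Euclidean algorithm in ℚ[w]:
  w² + 3w - 4 = (1/4)(4w² + 8w - 12) + (w - 1)
  4w² + 8w - 12 = (4w + 12)(w - 1) + (0)
The last nonzero remainder w - 1 is already monic.

-1 + w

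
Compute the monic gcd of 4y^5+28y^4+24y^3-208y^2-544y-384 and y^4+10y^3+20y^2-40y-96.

y^2+6y+8

Repeated division with remainder:
  4y^5+28y^4+24y^3-208y^2-544y-384 = (4y-12)(y^4+10y^3+20y^2-40y-96) + (64y^3+192y^2-640y-1536)
  y^4+10y^3+20y^2-40y-96 = ((1/64)y+7/64)(64y^3+192y^2-640y-1536) + (9y^2+54y+72)
  64y^3+192y^2-640y-1536 = ((64/9)y-64/3)(9y^2+54y+72) + (0)
Last nonzero remainder: 9y^2+54y+72. Dividing through by 9 gives the monic gcd y^2+6y+8.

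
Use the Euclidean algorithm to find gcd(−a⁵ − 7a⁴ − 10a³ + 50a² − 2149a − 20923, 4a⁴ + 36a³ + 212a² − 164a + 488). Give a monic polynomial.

a² + 10a + 61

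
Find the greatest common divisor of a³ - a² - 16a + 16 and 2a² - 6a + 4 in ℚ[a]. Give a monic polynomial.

a - 1

By polynomial division,
  a³ - a² - 16a + 16 = ((1/2)a + 1)(2a² - 6a + 4) + (-12a + 12)
  2a² - 6a + 4 = (-(1/6)a + 1/3)(-12a + 12) + (0)
Last nonzero remainder: -12a + 12. Dividing through by -12 gives the monic gcd a - 1.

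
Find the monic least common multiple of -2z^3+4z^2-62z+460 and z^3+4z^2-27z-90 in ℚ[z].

By polynomial division,
  -2z^3+4z^2-62z+460 = (-2)(z^3+4z^2-27z-90) + (12z^2-116z+280)
  z^3+4z^2-27z-90 = ((1/12)z+41/36)(12z^2-116z+280) + ((736/9)z-3680/9)
  12z^2-116z+280 = ((27/184)z-63/92)((736/9)z-3680/9) + (0)
Last nonzero remainder: (736/9)z-3680/9. Dividing through by 736/9 gives the monic gcd z-5.
Then lcm(f, g) = f·g / gcd(f, g); expanding and making the result monic gives the answer.

z^5+7z^4+31z^3+13z^2-1512z-4140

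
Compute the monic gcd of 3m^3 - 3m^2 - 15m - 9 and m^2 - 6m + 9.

Euclidean algorithm in ℚ[m]:
  3m^3 - 3m^2 - 15m - 9 = (3m + 15)(m^2 - 6m + 9) + (48m - 144)
  m^2 - 6m + 9 = ((1/48)m - 1/16)(48m - 144) + (0)
Last nonzero remainder: 48m - 144. Dividing through by 48 gives the monic gcd m - 3.

m - 3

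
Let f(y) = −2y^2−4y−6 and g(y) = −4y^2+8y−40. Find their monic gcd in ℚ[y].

By polynomial division,
  −2y^2−4y−6 = (1/2)(−4y^2+8y−40) + (−8y+14)
  −4y^2+8y−40 = ((1/2)y−1/8)(−8y+14) + (−153/4)
  −8y+14 = ((32/153)y−56/153)(−153/4) + (0)
The last nonzero remainder is the constant −153/4, so the polynomials are coprime and gcd = 1.

1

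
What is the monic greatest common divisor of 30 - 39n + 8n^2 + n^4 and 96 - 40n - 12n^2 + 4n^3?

-2 + n

Euclidean algorithm in ℚ[n]:
  n^4 + 8n^2 - 39n + 30 = ((1/4)n + 3/4)(4n^3 - 12n^2 - 40n + 96) + (27n^2 - 33n - 42)
  4n^3 - 12n^2 - 40n + 96 = ((4/27)n - 64/243)(27n^2 - 33n - 42) + (-(3440/81)n + 6880/81)
  27n^2 - 33n - 42 = (-(2187/3440)n - 1701/3440)(-(3440/81)n + 6880/81) + (0)
Last nonzero remainder: -(3440/81)n + 6880/81. Dividing through by -3440/81 gives the monic gcd n - 2.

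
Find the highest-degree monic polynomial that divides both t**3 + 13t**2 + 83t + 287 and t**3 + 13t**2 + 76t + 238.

t + 7

By polynomial division,
  t**3 + 13t**2 + 83t + 287 = (t**3 + 13t**2 + 76t + 238) + (7t + 49)
  t**3 + 13t**2 + 76t + 238 = ((1/7)t**2 + (6/7)t + 34/7)(7t + 49) + (0)
Last nonzero remainder: 7t + 49. Dividing through by 7 gives the monic gcd t + 7.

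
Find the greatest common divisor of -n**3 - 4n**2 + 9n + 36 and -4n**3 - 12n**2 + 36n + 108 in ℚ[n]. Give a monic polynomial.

Apply the Euclidean algorithm:
  -n**3 - 4n**2 + 9n + 36 = (1/4)(-4n**3 - 12n**2 + 36n + 108) + (-n**2 + 9)
  -4n**3 - 12n**2 + 36n + 108 = (4n + 12)(-n**2 + 9) + (0)
Last nonzero remainder: -n**2 + 9. Dividing through by -1 gives the monic gcd n**2 - 9.

n**2 - 9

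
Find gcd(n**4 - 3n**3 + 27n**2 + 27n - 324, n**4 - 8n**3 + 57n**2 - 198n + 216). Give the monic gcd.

Euclidean algorithm in ℚ[n]:
  n**4 - 3n**3 + 27n**2 + 27n - 324 = (n**4 - 8n**3 + 57n**2 - 198n + 216) + (5n**3 - 30n**2 + 225n - 540)
  n**4 - 8n**3 + 57n**2 - 198n + 216 = ((1/5)n - 2/5)(5n**3 - 30n**2 + 225n - 540) + (0)
Last nonzero remainder: 5n**3 - 30n**2 + 225n - 540. Dividing through by 5 gives the monic gcd n**3 - 6n**2 + 45n - 108.

n**3 - 6n**2 + 45n - 108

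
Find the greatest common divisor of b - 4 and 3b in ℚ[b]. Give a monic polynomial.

Euclidean algorithm in ℚ[b]:
  b - 4 = (1/3)(3b) + (-4)
  3b = (-(3/4)b)(-4) + (0)
The last nonzero remainder is the constant -4, so the polynomials are coprime and gcd = 1.

1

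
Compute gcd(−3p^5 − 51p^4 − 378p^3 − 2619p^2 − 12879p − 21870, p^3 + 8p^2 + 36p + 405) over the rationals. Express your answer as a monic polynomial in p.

p^3 + 8p^2 + 36p + 405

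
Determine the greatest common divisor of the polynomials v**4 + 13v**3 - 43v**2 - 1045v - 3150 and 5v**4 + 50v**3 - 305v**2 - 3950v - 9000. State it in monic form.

v**3 + 6v**2 - 85v - 450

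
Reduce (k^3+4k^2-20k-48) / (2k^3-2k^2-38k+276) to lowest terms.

(k^2-2k-8)/(2k^2-14k+46)

By polynomial division,
  k^3+4k^2-20k-48 = (1/2)(2k^3-2k^2-38k+276) + (5k^2-k-186)
  2k^3-2k^2-38k+276 = ((2/5)k-8/25)(5k^2-k-186) + ((902/25)k+5412/25)
  5k^2-k-186 = ((125/902)k-775/902)((902/25)k+5412/25) + (0)
Last nonzero remainder: (902/25)k+5412/25. Dividing through by 902/25 gives the monic gcd k+6.
Cancel k+6 from numerator and denominator to get the reduced form.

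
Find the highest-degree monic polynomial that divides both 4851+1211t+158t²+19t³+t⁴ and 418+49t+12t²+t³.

By polynomial division,
  t⁴+19t³+158t²+1211t+4851 = (t+7)(t³+12t²+49t+418) + (25t²+450t+1925)
  t³+12t²+49t+418 = ((1/25)t-6/25)(25t²+450t+1925) + (80t+880)
  25t²+450t+1925 = ((5/16)t+35/16)(80t+880) + (0)
Last nonzero remainder: 80t+880. Dividing through by 80 gives the monic gcd t+11.

11+t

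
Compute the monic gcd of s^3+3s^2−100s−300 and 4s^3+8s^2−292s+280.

Repeated division with remainder:
  s^3+3s^2−100s−300 = (1/4)(4s^3+8s^2−292s+280) + (s^2−27s−370)
  4s^3+8s^2−292s+280 = (4s+116)(s^2−27s−370) + (4320s+43200)
  s^2−27s−370 = ((1/4320)s−37/4320)(4320s+43200) + (0)
Last nonzero remainder: 4320s+43200. Dividing through by 4320 gives the monic gcd s+10.

s+10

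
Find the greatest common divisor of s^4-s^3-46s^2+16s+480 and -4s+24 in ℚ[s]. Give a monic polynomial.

s-6

By polynomial division,
  s^4-s^3-46s^2+16s+480 = (-(1/4)s^3-(5/4)s^2+4s+20)(-4s+24) + (0)
Last nonzero remainder: -4s+24. Dividing through by -4 gives the monic gcd s-6.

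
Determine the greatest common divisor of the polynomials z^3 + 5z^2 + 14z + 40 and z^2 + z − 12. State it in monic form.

z + 4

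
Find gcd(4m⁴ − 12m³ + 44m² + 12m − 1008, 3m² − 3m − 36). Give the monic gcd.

By polynomial division,
  4m⁴ − 12m³ + 44m² + 12m − 1008 = ((4/3)m² − (8/3)m + 28)(3m² − 3m − 36) + (0)
Last nonzero remainder: 3m² − 3m − 36. Dividing through by 3 gives the monic gcd m² − m − 12.

m² − m − 12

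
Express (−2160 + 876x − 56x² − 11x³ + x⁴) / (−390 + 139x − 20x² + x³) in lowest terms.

(216 − 66x − x² + x³)/(39 − 10x + x²)

Apply the Euclidean algorithm:
  x⁴ − 11x³ − 56x² + 876x − 2160 = (x + 9)(x³ − 20x² + 139x − 390) + (−15x² + 15x + 1350)
  x³ − 20x² + 139x − 390 = (−(1/15)x + 19/15)(−15x² + 15x + 1350) + (210x − 2100)
  −15x² + 15x + 1350 = (−(1/14)x − 9/14)(210x − 2100) + (0)
Last nonzero remainder: 210x − 2100. Dividing through by 210 gives the monic gcd x − 10.
Cancel x − 10 from numerator and denominator to get the reduced form.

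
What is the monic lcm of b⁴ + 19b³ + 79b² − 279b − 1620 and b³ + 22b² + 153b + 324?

b⁵ + 23b⁴ + 155b³ + 37b² − 2736b − 6480

Repeated division with remainder:
  b⁴ + 19b³ + 79b² − 279b − 1620 = (b − 3)(b³ + 22b² + 153b + 324) + (−8b² − 144b − 648)
  b³ + 22b² + 153b + 324 = (−(1/8)b − 1/2)(−8b² − 144b − 648) + (0)
Last nonzero remainder: −8b² − 144b − 648. Dividing through by −8 gives the monic gcd b² + 18b + 81.
Then lcm(f, g) = f·g / gcd(f, g); expanding and making the result monic gives the answer.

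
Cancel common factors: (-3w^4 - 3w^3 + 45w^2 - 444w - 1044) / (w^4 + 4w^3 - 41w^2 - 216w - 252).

(-3w^2 + 21w - 87)/(w^2 - 4w - 21)

Euclidean algorithm in ℚ[w]:
  -3w^4 - 3w^3 + 45w^2 - 444w - 1044 = (-3)(w^4 + 4w^3 - 41w^2 - 216w - 252) + (9w^3 - 78w^2 - 1092w - 1800)
  w^4 + 4w^3 - 41w^2 - 216w - 252 = ((1/9)w + 38/27)(9w^3 - 78w^2 - 1092w - 1800) + ((1711/9)w^2 + (13688/9)w + 6844/3)
  9w^3 - 78w^2 - 1092w - 1800 = ((81/1711)w - 1350/1711)((1711/9)w^2 + (13688/9)w + 6844/3) + (0)
Last nonzero remainder: (1711/9)w^2 + (13688/9)w + 6844/3. Dividing through by 1711/9 gives the monic gcd w^2 + 8w + 12.
Cancel w^2 + 8w + 12 from numerator and denominator to get the reduced form.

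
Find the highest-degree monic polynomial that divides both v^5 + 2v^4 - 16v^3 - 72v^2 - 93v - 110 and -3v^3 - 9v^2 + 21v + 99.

Euclidean algorithm in ℚ[v]:
  v^5 + 2v^4 - 16v^3 - 72v^2 - 93v - 110 = (-(1/3)v^2 + (1/3)v + 2)(-3v^3 - 9v^2 + 21v + 99) + (-28v^2 - 168v - 308)
  -3v^3 - 9v^2 + 21v + 99 = ((3/28)v - 9/28)(-28v^2 - 168v - 308) + (0)
Last nonzero remainder: -28v^2 - 168v - 308. Dividing through by -28 gives the monic gcd v^2 + 6v + 11.

v^2 + 6v + 11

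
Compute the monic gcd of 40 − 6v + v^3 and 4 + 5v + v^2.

4 + v

Euclidean algorithm in ℚ[v]:
  v^3 − 6v + 40 = (v − 5)(v^2 + 5v + 4) + (15v + 60)
  v^2 + 5v + 4 = ((1/15)v + 1/15)(15v + 60) + (0)
Last nonzero remainder: 15v + 60. Dividing through by 15 gives the monic gcd v + 4.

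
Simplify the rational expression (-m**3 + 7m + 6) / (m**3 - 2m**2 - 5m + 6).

Apply the Euclidean algorithm:
  -m**3 + 7m + 6 = (-1)(m**3 - 2m**2 - 5m + 6) + (-2m**2 + 2m + 12)
  m**3 - 2m**2 - 5m + 6 = (-(1/2)m + 1/2)(-2m**2 + 2m + 12) + (0)
Last nonzero remainder: -2m**2 + 2m + 12. Dividing through by -2 gives the monic gcd m**2 - m - 6.
Cancel m**2 - m - 6 from numerator and denominator to get the reduced form.

(-m - 1)/(m - 1)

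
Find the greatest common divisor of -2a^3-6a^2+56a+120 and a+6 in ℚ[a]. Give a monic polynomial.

a+6

Apply the Euclidean algorithm:
  -2a^3-6a^2+56a+120 = (-2a^2+6a+20)(a+6) + (0)
The last nonzero remainder a+6 is already monic.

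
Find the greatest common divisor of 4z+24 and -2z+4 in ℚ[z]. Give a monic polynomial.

Repeated division with remainder:
  4z+24 = (-2)(-2z+4) + (32)
  -2z+4 = (-(1/16)z+1/8)(32) + (0)
The last nonzero remainder is the constant 32, so the polynomials are coprime and gcd = 1.

1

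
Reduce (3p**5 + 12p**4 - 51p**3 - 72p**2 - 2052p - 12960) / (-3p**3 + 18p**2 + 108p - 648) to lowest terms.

(-p**3 - 4p**2 - 19p - 120)/(p - 6)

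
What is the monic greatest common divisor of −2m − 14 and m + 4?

1

Apply the Euclidean algorithm:
  −2m − 14 = (−2)(m + 4) + (−6)
  m + 4 = (−(1/6)m − 2/3)(−6) + (0)
The last nonzero remainder is the constant −6, so the polynomials are coprime and gcd = 1.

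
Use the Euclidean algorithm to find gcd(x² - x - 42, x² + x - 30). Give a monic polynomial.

x + 6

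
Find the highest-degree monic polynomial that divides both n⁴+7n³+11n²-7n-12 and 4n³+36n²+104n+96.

n²+7n+12

By polynomial division,
  n⁴+7n³+11n²-7n-12 = ((1/4)n-1/2)(4n³+36n²+104n+96) + (3n²+21n+36)
  4n³+36n²+104n+96 = ((4/3)n+8/3)(3n²+21n+36) + (0)
Last nonzero remainder: 3n²+21n+36. Dividing through by 3 gives the monic gcd n²+7n+12.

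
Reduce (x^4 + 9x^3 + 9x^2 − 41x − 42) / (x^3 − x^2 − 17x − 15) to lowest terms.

(x^2 + 5x − 14)/(x − 5)

Euclidean algorithm in ℚ[x]:
  x^4 + 9x^3 + 9x^2 − 41x − 42 = (x + 10)(x^3 − x^2 − 17x − 15) + (36x^2 + 144x + 108)
  x^3 − x^2 − 17x − 15 = ((1/36)x − 5/36)(36x^2 + 144x + 108) + (0)
Last nonzero remainder: 36x^2 + 144x + 108. Dividing through by 36 gives the monic gcd x^2 + 4x + 3.
Cancel x^2 + 4x + 3 from numerator and denominator to get the reduced form.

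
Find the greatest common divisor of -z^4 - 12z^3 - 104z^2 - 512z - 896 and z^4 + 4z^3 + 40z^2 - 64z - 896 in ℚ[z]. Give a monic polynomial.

z^3 + 8z^2 + 72z + 224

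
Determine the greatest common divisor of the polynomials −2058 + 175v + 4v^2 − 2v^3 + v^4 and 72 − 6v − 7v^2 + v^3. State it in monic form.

−6 + v

By polynomial division,
  v^4 − 2v^3 + 4v^2 + 175v − 2058 = (v + 5)(v^3 − 7v^2 − 6v + 72) + (45v^2 + 133v − 2418)
  v^3 − 7v^2 − 6v + 72 = ((1/45)v − 448/2025)(45v^2 + 133v − 2418) + ((156244/2025)v − 312488/675)
  45v^2 + 133v − 2418 = ((91125/156244)v + 816075/156244)((156244/2025)v − 312488/675) + (0)
Last nonzero remainder: (156244/2025)v − 312488/675. Dividing through by 156244/2025 gives the monic gcd v − 6.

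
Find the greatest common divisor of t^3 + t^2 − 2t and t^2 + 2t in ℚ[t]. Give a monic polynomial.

Repeated division with remainder:
  t^3 + t^2 − 2t = (t − 1)(t^2 + 2t) + (0)
The last nonzero remainder t^2 + 2t is already monic.

t^2 + 2t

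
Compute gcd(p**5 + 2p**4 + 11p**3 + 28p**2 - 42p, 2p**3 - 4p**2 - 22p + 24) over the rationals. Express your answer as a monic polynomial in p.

p**2 + 2p - 3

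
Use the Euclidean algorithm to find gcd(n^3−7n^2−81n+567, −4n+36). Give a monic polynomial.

n−9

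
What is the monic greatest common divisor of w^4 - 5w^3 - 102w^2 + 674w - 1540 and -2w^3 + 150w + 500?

w - 10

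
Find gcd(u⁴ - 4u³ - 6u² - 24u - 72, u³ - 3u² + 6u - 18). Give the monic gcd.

Apply the Euclidean algorithm:
  u⁴ - 4u³ - 6u² - 24u - 72 = (u - 1)(u³ - 3u² + 6u - 18) + (-15u² - 90)
  u³ - 3u² + 6u - 18 = (-(1/15)u + 1/5)(-15u² - 90) + (0)
Last nonzero remainder: -15u² - 90. Dividing through by -15 gives the monic gcd u² + 6.

u² + 6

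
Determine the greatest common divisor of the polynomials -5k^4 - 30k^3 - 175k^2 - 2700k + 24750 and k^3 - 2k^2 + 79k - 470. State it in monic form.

Apply the Euclidean algorithm:
  -5k^4 - 30k^3 - 175k^2 - 2700k + 24750 = (-5k - 40)(k^3 - 2k^2 + 79k - 470) + (140k^2 - 1890k + 5950)
  k^3 - 2k^2 + 79k - 470 = ((1/140)k + 23/280)(140k^2 - 1890k + 5950) + ((767/4)k - 3835/4)
  140k^2 - 1890k + 5950 = ((560/767)k - 4760/767)((767/4)k - 3835/4) + (0)
Last nonzero remainder: (767/4)k - 3835/4. Dividing through by 767/4 gives the monic gcd k - 5.

k - 5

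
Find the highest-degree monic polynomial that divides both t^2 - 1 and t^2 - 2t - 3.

t + 1

Repeated division with remainder:
  t^2 - 1 = (t^2 - 2t - 3) + (2t + 2)
  t^2 - 2t - 3 = ((1/2)t - 3/2)(2t + 2) + (0)
Last nonzero remainder: 2t + 2. Dividing through by 2 gives the monic gcd t + 1.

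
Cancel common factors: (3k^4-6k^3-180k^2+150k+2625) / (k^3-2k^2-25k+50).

(3k^2-6k-105)/(k-2)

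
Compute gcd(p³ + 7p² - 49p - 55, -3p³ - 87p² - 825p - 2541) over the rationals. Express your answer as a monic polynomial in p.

Apply the Euclidean algorithm:
  p³ + 7p² - 49p - 55 = (-1/3)(-3p³ - 87p² - 825p - 2541) + (-22p² - 324p - 902)
  -3p³ - 87p² - 825p - 2541 = ((3/22)p + 471/242)(-22p² - 324p - 902) + (-(8640/121)p - 8640/11)
  -22p² - 324p - 902 = ((1331/4320)p + 4961/4320)(-(8640/121)p - 8640/11) + (0)
Last nonzero remainder: -(8640/121)p - 8640/11. Dividing through by -8640/121 gives the monic gcd p + 11.

p + 11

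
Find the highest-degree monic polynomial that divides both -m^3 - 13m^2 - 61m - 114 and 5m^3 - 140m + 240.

Repeated division with remainder:
  -m^3 - 13m^2 - 61m - 114 = (-1/5)(5m^3 - 140m + 240) + (-13m^2 - 89m - 66)
  5m^3 - 140m + 240 = (-(5/13)m + 445/169)(-13m^2 - 89m - 66) + ((11655/169)m + 69930/169)
  -13m^2 - 89m - 66 = (-(2197/11655)m - 1859/11655)((11655/169)m + 69930/169) + (0)
Last nonzero remainder: (11655/169)m + 69930/169. Dividing through by 11655/169 gives the monic gcd m + 6.

m + 6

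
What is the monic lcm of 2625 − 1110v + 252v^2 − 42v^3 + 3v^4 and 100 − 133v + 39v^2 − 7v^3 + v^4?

3500 − 5855v + 3061v^2 − 846v^3 + 158v^4 − 19v^5 + v^6

By polynomial division,
  3v^4 − 42v^3 + 252v^2 − 1110v + 2625 = (3)(v^4 − 7v^3 + 39v^2 − 133v + 100) + (−21v^3 + 135v^2 − 711v + 2325)
  v^4 − 7v^3 + 39v^2 − 133v + 100 = (−(1/21)v + 4/147)(−21v^3 + 135v^2 − 711v + 2325) + ((72/49)v^2 − (144/49)v + 1800/49)
  −21v^3 + 135v^2 − 711v + 2325 = (−(343/24)v + 1519/24)((72/49)v^2 − (144/49)v + 1800/49) + (0)
Last nonzero remainder: (72/49)v^2 − (144/49)v + 1800/49. Dividing through by 72/49 gives the monic gcd v^2 − 2v + 25.
Then lcm(f, g) = f·g / gcd(f, g); expanding and making the result monic gives the answer.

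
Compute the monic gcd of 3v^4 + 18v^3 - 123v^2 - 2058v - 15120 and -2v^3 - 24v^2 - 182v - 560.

v^2 + 7v + 56

Apply the Euclidean algorithm:
  3v^4 + 18v^3 - 123v^2 - 2058v - 15120 = (-(3/2)v + 9)(-2v^3 - 24v^2 - 182v - 560) + (-180v^2 - 1260v - 10080)
  -2v^3 - 24v^2 - 182v - 560 = ((1/90)v + 1/18)(-180v^2 - 1260v - 10080) + (0)
Last nonzero remainder: -180v^2 - 1260v - 10080. Dividing through by -180 gives the monic gcd v^2 + 7v + 56.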